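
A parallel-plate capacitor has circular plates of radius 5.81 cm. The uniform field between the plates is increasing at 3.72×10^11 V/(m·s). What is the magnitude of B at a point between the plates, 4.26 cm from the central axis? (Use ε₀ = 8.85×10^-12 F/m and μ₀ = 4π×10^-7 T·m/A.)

8.81×10^-8 T

Total displacement current: I_d = ε₀(πR²)(dE/dt) = (8.85×10^-12)(0.01060)(3.72×10^11) = 0.03490 A.
An Ampèrian loop of radius r encloses a fraction (r/R)² of I_d. Then B·2πr = μ₀ I_d (r/R)², giving B = μ₀ I_d r/(2πR²) = 8.81×10^-8 T.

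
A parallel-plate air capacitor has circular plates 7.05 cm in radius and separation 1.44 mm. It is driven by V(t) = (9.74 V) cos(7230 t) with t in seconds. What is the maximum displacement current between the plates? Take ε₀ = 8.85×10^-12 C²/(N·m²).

(dE/dt)_max = V₀ω/d = 4.890×10^7 V/(m·s); ω = 7230 rad/s.
I_d,max = ε₀ A (dE/dt)_max = (8.85×10^-12)(0.01561)(4.890×10^7) = 6.76×10^-6 A.

6.76×10^-6 A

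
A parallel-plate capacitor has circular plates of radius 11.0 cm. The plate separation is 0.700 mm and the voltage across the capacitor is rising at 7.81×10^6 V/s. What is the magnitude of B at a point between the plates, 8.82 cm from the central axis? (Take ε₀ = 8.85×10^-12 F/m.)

With E = V/d, dE/dt = 1.116×10^10 V/(m·s) and πR² = 0.03801 m², giving I_d = ε₀ πR² dE/dt = 3.754×10^-3 A.
∮B·dl = μ₀ I_d,enc with I_d,enc = I_d r²/R² = 2.413×10^-3 A; so B = μ₀ I_d,enc/(2πr) = 5.47×10^-9 T.

5.47×10^-9 T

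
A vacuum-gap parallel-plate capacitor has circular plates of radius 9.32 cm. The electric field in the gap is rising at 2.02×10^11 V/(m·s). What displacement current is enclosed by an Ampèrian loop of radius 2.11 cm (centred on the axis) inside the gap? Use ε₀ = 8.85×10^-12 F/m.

Total displacement current: I_d = ε₀(πR²)(dE/dt) = (8.85×10^-12)(0.02729)(2.02×10^11) = 0.04879 A.
The field is uniform, so I_d,enc = I_d (r/R)² = (0.04879)(2.11/9.32)² = 2.50×10^-3 A.

2.50×10^-3 A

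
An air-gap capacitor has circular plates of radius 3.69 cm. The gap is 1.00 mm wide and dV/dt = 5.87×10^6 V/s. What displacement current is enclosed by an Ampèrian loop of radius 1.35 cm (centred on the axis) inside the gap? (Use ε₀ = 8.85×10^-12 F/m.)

2.97×10^-5 A

I_d = C dV/dt with C = ε₀πR²/d = 3.786×10^-11 F, so I_d = (3.786×10^-11)(5.87×10^6) = 2.222×10^-4 A.
Since J_d is uniform, the enclosed fraction is (r/R)² = 0.1338, giving I_d,enc = 2.97×10^-5 A.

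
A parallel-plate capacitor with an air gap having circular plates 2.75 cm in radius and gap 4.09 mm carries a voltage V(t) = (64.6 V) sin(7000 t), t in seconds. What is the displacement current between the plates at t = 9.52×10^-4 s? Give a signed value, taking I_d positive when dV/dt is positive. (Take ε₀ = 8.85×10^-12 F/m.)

2.16×10^-6 A

dV/dt = (64.6)(7000)·cos(6.664) = 4.198×10^5 V/s.
I_d = C dV/dt with C = ε₀A/d = (8.85×10^-12)(2.376×10^-3)/(4.09×10^-3) = 5.141×10^-12 F, so I_d = (5.141×10^-12)(4.198×10^5) = 2.16×10^-6 A.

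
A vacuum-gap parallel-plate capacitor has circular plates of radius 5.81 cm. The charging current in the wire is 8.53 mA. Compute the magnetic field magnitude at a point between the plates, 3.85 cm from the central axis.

Between the plates the displacement current equals the wire current: I_d = 8.53 mA = 8.53×10^-3 A.
An Ampèrian loop of radius r encloses a fraction (r/R)² of I_d. Then B·2πr = μ₀ I_d (r/R)², giving B = μ₀ I_d r/(2πR²) = 1.95×10^-8 T.

1.95×10^-8 T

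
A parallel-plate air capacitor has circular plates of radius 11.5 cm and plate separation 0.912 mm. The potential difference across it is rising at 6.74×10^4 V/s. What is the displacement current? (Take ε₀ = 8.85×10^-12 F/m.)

The displacement current equals the charging current C dV/dt. With C = ε₀A/d = (8.85×10^-12)(0.04155)/(9.12×10^-4) = 4.032×10^-10 F, I_d = (4.032×10^-10)(6.74×10^4) = 2.72×10^-5 A.

2.72×10^-5 A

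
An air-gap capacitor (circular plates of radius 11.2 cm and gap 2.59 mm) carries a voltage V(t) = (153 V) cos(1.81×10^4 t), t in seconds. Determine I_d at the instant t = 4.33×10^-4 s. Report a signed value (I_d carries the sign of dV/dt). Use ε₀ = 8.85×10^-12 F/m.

dV/dt = (153)(1.81×10^4)·−sin(7.8373) = -2.769×10^6 V/s.
I_d = C dV/dt with C = ε₀A/d = (8.85×10^-12)(0.03941)/(2.59×10^-3) = 1.347×10^-10 F, so I_d = (1.347×10^-10)(-2.769×10^6) = -3.73×10^-4 A.

-3.73×10^-4 A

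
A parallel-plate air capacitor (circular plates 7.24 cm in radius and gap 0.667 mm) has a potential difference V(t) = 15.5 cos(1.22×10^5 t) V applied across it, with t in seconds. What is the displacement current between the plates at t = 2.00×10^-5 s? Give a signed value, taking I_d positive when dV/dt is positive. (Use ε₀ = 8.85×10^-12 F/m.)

dV/dt = (15.5)(1.22×10^5)·−sin(2.44) = -1.221×10^6 V/s.
I_d = C dV/dt with C = ε₀A/d = (8.85×10^-12)(0.01647)/(6.67×10^-4) = 2.185×10^-10 F, so I_d = (2.185×10^-10)(-1.221×10^6) = -2.67×10^-4 A.

-2.67×10^-4 A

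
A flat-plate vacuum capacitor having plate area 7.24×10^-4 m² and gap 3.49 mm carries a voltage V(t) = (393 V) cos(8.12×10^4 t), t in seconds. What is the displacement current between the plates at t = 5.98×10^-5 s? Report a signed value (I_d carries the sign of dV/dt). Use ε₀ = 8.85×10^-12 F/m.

5.80×10^-5 A

dV/dt = (393)(8.12×10^4)·−sin(4.85576) = 3.158×10^7 V/s.
I_d = C dV/dt with C = ε₀A/d = (8.85×10^-12)(7.24×10^-4)/(3.49×10^-3) = 1.836×10^-12 F, so I_d = (1.836×10^-12)(3.158×10^7) = 5.80×10^-5 A.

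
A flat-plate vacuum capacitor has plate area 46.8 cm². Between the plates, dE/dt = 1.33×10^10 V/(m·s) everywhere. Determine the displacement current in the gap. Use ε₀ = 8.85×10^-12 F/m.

I_d = ε₀ A (dE/dt) = (8.85×10^-12)(4.68×10^-3 m²)(1.33×10^10) = 5.51×10^-4 A.

5.51×10^-4 A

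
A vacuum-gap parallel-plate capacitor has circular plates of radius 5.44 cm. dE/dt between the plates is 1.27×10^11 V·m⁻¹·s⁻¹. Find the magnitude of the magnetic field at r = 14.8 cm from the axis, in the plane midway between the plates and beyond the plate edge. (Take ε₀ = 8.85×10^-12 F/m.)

1.41×10^-8 T

Through the whole plate area (πR² = 9.297×10^-3 m²), I_d = ε₀ πR² dE/dt = 0.01045 A.
With r > R the enclosed displacement current is the full I_d; B = μ₀ I_d / (2πr) = 1.41×10^-8 T.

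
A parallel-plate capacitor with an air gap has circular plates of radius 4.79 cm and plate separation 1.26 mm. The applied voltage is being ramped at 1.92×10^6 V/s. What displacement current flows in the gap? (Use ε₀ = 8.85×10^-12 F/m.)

The field between the plates is E = V/d, so dE/dt = (1.92×10^6)/(1.26×10^-3 m) = 1.524×10^9 V/(m·s).
I_d = ε₀ A (dE/dt) = (8.85×10^-12)(7.208×10^-3)(1.524×10^9) = 9.72×10^-5 A.

9.72×10^-5 A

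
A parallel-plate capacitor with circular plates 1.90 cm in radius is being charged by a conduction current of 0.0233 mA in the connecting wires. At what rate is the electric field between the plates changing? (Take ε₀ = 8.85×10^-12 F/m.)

2.32×10^9 V/(m·s)

Charge continuity gives I_d = I = 2.33×10^-5 A between the plates.
Since I_d = ε₀ A dE/dt, dE/dt = I_d/(ε₀A) = (2.33×10^-5)/((8.85×10^-12)(1.134×10^-3)) = 2.32×10^9 V/(m·s).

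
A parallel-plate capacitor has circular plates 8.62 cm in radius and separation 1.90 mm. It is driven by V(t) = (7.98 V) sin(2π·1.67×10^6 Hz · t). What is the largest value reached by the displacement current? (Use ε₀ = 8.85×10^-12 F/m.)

9.10×10^-3 A

(dE/dt)_max = V₀ω/d = 4.406×10^10 V/(m·s); ω = 2πf = 1.049×10^7 rad/s.
I_d,max = ε₀ A (dE/dt)_max = (8.85×10^-12)(0.02334)(4.406×10^10) = 9.10×10^-3 A.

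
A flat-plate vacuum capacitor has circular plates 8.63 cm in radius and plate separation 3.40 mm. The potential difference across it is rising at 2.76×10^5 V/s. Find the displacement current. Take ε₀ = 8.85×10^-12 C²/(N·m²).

C = ε₀A/d = (8.85×10^-12)(0.02340)/(3.40×10^-3) = 6.091×10^-11 F.
I_d = C dV/dt = (6.091×10^-11)(2.76×10^5) = 1.68×10^-5 A.

1.68×10^-5 A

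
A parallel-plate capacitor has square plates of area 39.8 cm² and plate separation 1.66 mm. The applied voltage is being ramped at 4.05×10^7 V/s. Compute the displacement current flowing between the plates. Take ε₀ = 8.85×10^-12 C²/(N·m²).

8.59×10^-4 A

C = ε₀A/d = (8.85×10^-12)(3.98×10^-3)/(1.66×10^-3) = 2.122×10^-11 F.
I_d = C dV/dt = (2.122×10^-11)(4.05×10^7) = 8.59×10^-4 A.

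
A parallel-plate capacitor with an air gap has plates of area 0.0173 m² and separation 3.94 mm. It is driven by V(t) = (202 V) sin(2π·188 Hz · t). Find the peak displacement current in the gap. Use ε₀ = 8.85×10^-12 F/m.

(dE/dt)_max = V₀ω/d = 6.055×10^7 V/(m·s); ω = 2πf = 1181 rad/s.
I_d,max = ε₀ A (dE/dt)_max = (8.85×10^-12)(0.0173)(6.055×10^7) = 9.27×10^-6 A.

9.27×10^-6 A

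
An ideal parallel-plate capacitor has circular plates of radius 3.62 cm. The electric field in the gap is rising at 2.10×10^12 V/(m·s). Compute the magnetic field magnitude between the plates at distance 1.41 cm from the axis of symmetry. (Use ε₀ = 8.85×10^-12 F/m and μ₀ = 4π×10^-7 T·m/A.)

1.65×10^-7 T

Total displacement current: I_d = ε₀(πR²)(dE/dt) = (8.85×10^-12)(4.117×10^-3)(2.10×10^12) = 0.07651 A.
For r < R the Ampère–Maxwell law gives B(2πr) = μ₀ I_d (r²/R²), so B = μ₀ I_d r/(2πR²) = (4π×10^-7)(0.07651)(0.0141)/(2π·0.0362²) = 1.65×10^-7 T.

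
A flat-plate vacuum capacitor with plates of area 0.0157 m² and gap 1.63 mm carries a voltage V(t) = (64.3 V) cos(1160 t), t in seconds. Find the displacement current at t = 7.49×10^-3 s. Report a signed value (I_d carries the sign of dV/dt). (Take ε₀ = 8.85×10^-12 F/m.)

C = ε₀A/d = (8.85×10^-12)(0.0157)/(1.63×10^-3) = 8.524×10^-11 F. dV/dt = V₀ω·−sin(ωt); at ωt = 8.6884 rad this factor is -0.6716.
I_d = C dV/dt = (8.524×10^-11)(64.3)(1160)(-0.6716) = -4.27×10^-6 A.

-4.27×10^-6 A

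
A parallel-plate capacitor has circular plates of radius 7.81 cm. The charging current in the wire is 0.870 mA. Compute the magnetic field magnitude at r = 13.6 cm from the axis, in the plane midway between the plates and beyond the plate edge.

1.28×10^-9 T

Between the plates the displacement current equals the wire current: I_d = 0.870 mA = 8.70×10^-4 A.
For r ≥ R the full I_d is enclosed: B = μ₀ I_d/(2πr) = (4π×10^-7)(8.70×10^-4)/(2π·0.136) = 1.28×10^-9 T.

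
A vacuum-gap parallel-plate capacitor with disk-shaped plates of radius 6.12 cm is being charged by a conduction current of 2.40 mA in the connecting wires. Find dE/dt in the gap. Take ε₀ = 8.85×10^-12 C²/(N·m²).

2.30×10^10 V/(m·s)

By continuity, I_d in the gap equals the 2.40 mA flowing in the wire.
Then dE/dt = I_d/(ε₀A) = 2.30×10^10 V/(m·s).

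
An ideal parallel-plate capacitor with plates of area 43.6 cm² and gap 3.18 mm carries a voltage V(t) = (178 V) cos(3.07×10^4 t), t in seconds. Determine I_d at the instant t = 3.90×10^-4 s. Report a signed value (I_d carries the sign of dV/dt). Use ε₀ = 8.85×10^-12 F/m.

3.71×10^-5 A

dV/dt = (178)(3.07×10^4)·−sin(11.973) = 3.056×10^6 V/s.
I_d = C dV/dt with C = ε₀A/d = (8.85×10^-12)(4.36×10^-3)/(3.18×10^-3) = 1.213×10^-11 F, so I_d = (1.213×10^-11)(3.056×10^6) = 3.71×10^-5 A.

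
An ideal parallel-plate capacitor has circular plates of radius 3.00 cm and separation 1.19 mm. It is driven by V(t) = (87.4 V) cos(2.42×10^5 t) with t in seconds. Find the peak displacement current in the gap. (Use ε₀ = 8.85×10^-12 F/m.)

4.45×10^-4 A

C = ε₀A/d = (8.85×10^-12)(2.827×10^-3)/(1.19×10^-3) = 2.102×10^-11 F; ω = 2.42×10^5 rad/s.
I_d = C dV/dt, so |I_d|_max = C V₀ ω = (2.102×10^-11)(87.4)(2.42×10^5) = 4.45×10^-4 A.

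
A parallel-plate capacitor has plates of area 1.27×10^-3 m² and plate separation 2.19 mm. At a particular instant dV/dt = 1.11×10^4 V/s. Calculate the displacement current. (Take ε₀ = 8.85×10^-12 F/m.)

E = V/d so dE/dt = (dV/dt)/d = 5.068×10^6 V/(m·s), and I_d = ε₀ A dE/dt = (8.85×10^-12)(1.27×10^-3)(5.068×10^6) = 5.70×10^-8 A.

5.70×10^-8 A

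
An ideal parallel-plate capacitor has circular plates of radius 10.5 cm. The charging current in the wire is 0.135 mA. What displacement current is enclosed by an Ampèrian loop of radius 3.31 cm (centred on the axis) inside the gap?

1.34×10^-5 A

No conduction current crosses the gap, so I_d there equals the 1.35×10^-4 A in the leads.
The field is uniform, so I_d,enc = I_d (r/R)² = (1.35×10^-4)(3.31/10.5)² = 1.34×10^-5 A.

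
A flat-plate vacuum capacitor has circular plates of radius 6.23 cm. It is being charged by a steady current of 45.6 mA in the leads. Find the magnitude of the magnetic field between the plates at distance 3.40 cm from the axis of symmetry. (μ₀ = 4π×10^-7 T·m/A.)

By continuity the displacement current in the gap matches the conduction current: I_d = 0.0456 A.
For r < R the Ampère–Maxwell law gives B(2πr) = μ₀ I_d (r²/R²), so B = μ₀ I_d r/(2πR²) = (4π×10^-7)(0.0456)(0.0340)/(2π·0.0623²) = 7.99×10^-8 T.

7.99×10^-8 T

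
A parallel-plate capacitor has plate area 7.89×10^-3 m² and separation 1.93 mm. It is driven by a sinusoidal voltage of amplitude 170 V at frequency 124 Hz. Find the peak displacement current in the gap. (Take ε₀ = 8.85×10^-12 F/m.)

4.79×10^-6 A

C = ε₀A/d = (8.85×10^-12)(7.89×10^-3)/(1.93×10^-3) = 3.618×10^-11 F; ω = 2πf = 779.1 rad/s.
I_d = C dV/dt, so |I_d|_max = C V₀ ω = (3.618×10^-11)(170)(779.1) = 4.79×10^-6 A.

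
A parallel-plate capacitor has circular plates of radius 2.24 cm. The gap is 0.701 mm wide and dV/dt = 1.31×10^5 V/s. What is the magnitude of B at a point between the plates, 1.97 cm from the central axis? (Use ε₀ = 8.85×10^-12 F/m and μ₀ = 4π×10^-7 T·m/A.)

dE/dt = (dV/dt)/d = 1.869×10^8 V/(m·s); I_d = ε₀(πR²)(dE/dt) = (8.85×10^-12)(1.576×10^-3)(1.869×10^8) = 2.607×10^-6 A.
∮B·dl = μ₀ I_d,enc with I_d,enc = I_d r²/R² = 2.016×10^-6 A; so B = μ₀ I_d,enc/(2πr) = 2.05×10^-11 T.

2.05×10^-11 T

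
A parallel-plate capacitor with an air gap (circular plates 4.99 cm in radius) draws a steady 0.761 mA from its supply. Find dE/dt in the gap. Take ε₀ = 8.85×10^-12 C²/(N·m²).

1.10×10^10 V/(m·s)

By continuity, I_d in the gap equals the 0.761 mA flowing in the wire.
Then dE/dt = I_d/(ε₀A) = 1.10×10^10 V/(m·s).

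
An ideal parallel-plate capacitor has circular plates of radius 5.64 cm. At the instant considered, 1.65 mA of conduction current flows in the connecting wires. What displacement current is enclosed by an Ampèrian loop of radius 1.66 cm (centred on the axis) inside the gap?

1.43×10^-4 A

Between the plates the displacement current equals the wire current: I_d = 1.65 mA = 1.65×10^-3 A.
The field is uniform, so I_d,enc = I_d (r/R)² = (1.65×10^-3)(1.66/5.64)² = 1.43×10^-4 A.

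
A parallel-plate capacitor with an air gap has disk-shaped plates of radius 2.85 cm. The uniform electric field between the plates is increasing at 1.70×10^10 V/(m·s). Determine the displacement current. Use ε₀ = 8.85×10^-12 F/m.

3.84×10^-4 A

With a uniform field, Φ_E = EA, so I_d = ε₀ A dE/dt = 3.84×10^-4 A.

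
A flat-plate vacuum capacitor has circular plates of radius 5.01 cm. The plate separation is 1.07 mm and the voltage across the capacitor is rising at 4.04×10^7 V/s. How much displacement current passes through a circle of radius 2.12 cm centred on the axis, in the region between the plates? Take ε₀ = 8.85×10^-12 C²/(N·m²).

With E = V/d, dE/dt = 3.776×10^10 V/(m·s) and πR² = 7.885×10^-3 m², giving I_d = ε₀ πR² dE/dt = 2.635×10^-3 A.
Through an area πr² the displacement current is I_d·(πr²/πR²) = I_d (r/R)² = 4.72×10^-4 A.

4.72×10^-4 A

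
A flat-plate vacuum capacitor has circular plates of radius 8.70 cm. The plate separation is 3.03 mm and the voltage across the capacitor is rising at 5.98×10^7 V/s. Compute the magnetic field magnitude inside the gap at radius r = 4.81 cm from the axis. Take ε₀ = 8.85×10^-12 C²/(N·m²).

5.28×10^-9 T

I_d = C dV/dt with C = ε₀πR²/d = 6.946×10^-11 F, so I_d = (6.946×10^-11)(5.98×10^7) = 4.154×10^-3 A.
An Ampèrian loop of radius r encloses a fraction (r/R)² of I_d. Then B·2πr = μ₀ I_d (r/R)², giving B = μ₀ I_d r/(2πR²) = 5.28×10^-9 T.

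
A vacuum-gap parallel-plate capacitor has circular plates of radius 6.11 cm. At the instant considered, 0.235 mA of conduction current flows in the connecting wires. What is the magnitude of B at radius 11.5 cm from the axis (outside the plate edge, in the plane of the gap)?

Between the plates the displacement current equals the wire current: I_d = 0.235 mA = 2.35×10^-4 A.
For r ≥ R the full I_d is enclosed: B = μ₀ I_d/(2πr) = (4π×10^-7)(2.35×10^-4)/(2π·0.115) = 4.09×10^-10 T.

4.09×10^-10 T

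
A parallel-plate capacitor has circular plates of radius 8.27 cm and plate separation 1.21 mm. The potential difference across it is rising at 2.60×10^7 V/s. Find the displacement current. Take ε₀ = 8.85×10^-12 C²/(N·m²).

4.09×10^-3 A

The field between the plates is E = V/d, so dE/dt = (2.60×10^7)/(1.21×10^-3 m) = 2.149×10^10 V/(m·s).
I_d = ε₀ A (dE/dt) = (8.85×10^-12)(0.02149)(2.149×10^10) = 4.09×10^-3 A.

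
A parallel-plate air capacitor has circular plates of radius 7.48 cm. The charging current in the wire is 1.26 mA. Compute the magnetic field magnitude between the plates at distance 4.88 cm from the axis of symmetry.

2.20×10^-9 T

By continuity the displacement current in the gap matches the conduction current: I_d = 1.26×10^-3 A.
For r < R the Ampère–Maxwell law gives B(2πr) = μ₀ I_d (r²/R²), so B = μ₀ I_d r/(2πR²) = (4π×10^-7)(1.26×10^-3)(0.0488)/(2π·0.0748²) = 2.20×10^-9 T.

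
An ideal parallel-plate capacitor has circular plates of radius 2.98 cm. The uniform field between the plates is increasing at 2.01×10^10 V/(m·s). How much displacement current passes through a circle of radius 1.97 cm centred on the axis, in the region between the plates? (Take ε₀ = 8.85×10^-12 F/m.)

Total displacement current: I_d = ε₀(πR²)(dE/dt) = (8.85×10^-12)(2.790×10^-3)(2.01×10^10) = 4.963×10^-4 A.
Through an area πr² the displacement current is I_d·(πr²/πR²) = I_d (r/R)² = 2.17×10^-4 A.

2.17×10^-4 A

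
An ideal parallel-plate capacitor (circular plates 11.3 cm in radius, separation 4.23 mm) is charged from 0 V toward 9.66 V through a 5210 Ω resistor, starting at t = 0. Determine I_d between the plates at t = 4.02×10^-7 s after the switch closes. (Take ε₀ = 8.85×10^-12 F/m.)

7.39×10^-4 A

With C = ε₀A/d = (8.85×10^-12)(0.04011)/(4.23×10^-3) = 8.392×10^-11 F, the time constant is τ = RC = 4.372×10^-7 s, so t/τ = 0.9195 and e^(−t/τ) = 0.3987.
I_d = I_cond = (V₀/R) e^(−t/τ) = (1.854×10^-3)(0.3987) = 7.39×10^-4 A.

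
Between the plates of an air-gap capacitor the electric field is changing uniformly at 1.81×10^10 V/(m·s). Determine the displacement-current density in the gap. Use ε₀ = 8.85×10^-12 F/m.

0.160 A/m²

J_d = ε₀ ∂E/∂t, so J_d = 0.160 A/m².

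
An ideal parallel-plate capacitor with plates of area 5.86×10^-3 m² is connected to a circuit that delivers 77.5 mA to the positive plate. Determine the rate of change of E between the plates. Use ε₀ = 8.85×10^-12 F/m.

By continuity, I_d in the gap equals the 77.5 mA flowing in the wire.
Inverting I_d = ε₀ A dE/dt gives dE/dt = 0.0775 / (8.85×10^-12 · 5.86×10^-3) = 1.49×10^12 V/(m·s).

1.49×10^12 V/(m·s)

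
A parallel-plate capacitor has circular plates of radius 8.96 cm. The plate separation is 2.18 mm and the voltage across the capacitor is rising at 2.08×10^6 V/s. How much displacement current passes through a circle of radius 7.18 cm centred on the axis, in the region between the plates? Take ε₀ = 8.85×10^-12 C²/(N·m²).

With E = V/d, dE/dt = 9.541×10^8 V/(m·s) and πR² = 0.02522 m², giving I_d = ε₀ πR² dE/dt = 2.130×10^-4 A.
Since J_d is uniform, the enclosed fraction is (r/R)² = 0.6421, giving I_d,enc = 1.37×10^-4 A.

1.37×10^-4 A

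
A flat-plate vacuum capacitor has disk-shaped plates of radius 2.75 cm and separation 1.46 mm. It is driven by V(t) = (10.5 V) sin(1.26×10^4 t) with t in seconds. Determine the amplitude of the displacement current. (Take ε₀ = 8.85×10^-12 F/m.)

1.91×10^-6 A

(dE/dt)_max = V₀ω/d = 9.062×10^7 V/(m·s); ω = 1.26×10^4 rad/s.
I_d,max = ε₀ A (dE/dt)_max = (8.85×10^-12)(2.376×10^-3)(9.062×10^7) = 1.91×10^-6 A.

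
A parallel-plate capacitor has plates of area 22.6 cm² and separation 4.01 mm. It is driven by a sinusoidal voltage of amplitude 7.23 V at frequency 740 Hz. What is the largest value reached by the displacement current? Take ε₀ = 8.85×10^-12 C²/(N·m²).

The displacement current equals the conduction current C dV/dt, which peaks at C V₀ ω.
With C = ε₀A/d = (8.85×10^-12)(2.26×10^-3)/(4.01×10^-3) = 4.988×10^-12 F and ω = 2πf = 4650 rad/s, I_d,max = (4.988×10^-12)(7.23)(4650) = 1.68×10^-7 A.

1.68×10^-7 A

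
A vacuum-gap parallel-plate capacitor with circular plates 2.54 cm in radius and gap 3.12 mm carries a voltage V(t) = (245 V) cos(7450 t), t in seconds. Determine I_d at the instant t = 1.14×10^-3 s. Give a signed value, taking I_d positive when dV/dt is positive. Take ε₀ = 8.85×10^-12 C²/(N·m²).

-8.42×10^-6 A

dE/dt = (V₀ω/d)·−sin(ωt) with ωt = 8.493 rad: (245)(7450)(-0.8027)/(3.12×10^-3) = -4.696×10^8 V/(m·s).
I_d = ε₀ A dE/dt = (8.85×10^-12)(2.027×10^-3)(-4.696×10^8) = -8.42×10^-6 A.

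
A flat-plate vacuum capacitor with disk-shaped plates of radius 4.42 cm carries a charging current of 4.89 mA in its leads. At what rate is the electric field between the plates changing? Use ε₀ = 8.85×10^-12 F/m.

By continuity, I_d in the gap equals the 4.89 mA flowing in the wire.
Then dE/dt = I_d/(ε₀A) = 9.00×10^10 V/(m·s).

9.00×10^10 V/(m·s)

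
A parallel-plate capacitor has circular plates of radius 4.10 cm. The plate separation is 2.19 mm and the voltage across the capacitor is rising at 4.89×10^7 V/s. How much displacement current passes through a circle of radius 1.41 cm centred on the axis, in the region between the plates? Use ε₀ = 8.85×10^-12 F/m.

dE/dt = (dV/dt)/d = 2.233×10^10 V/(m·s); I_d = ε₀(πR²)(dE/dt) = (8.85×10^-12)(5.281×10^-3)(2.233×10^10) = 1.044×10^-3 A.
Through an area πr² the displacement current is I_d·(πr²/πR²) = I_d (r/R)² = 1.23×10^-4 A.

1.23×10^-4 A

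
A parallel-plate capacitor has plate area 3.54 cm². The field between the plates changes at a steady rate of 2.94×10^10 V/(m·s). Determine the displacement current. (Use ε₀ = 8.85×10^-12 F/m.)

9.21×10^-5 A

I_d = ε₀ A (dE/dt) = (8.85×10^-12)(3.54×10^-4 m²)(2.94×10^10) = 9.21×10^-5 A.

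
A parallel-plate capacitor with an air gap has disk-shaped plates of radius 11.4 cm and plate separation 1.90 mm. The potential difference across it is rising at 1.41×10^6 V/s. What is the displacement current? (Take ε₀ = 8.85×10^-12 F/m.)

The field between the plates is E = V/d, so dE/dt = (1.41×10^6)/(1.90×10^-3 m) = 7.421×10^8 V/(m·s).
I_d = ε₀ A (dE/dt) = (8.85×10^-12)(0.04083)(7.421×10^8) = 2.68×10^-4 A.

2.68×10^-4 A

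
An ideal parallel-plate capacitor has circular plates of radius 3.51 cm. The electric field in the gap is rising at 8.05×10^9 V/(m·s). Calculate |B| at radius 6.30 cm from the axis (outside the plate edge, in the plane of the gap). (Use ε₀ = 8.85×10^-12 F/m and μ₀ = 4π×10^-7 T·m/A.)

8.75×10^-10 T

Through the whole plate area (πR² = 3.870×10^-3 m²), I_d = ε₀ πR² dE/dt = 2.757×10^-4 A.
Outside the plates the loop encloses all of I_d, so B·2πr = μ₀ I_d and B = 8.75×10^-10 T.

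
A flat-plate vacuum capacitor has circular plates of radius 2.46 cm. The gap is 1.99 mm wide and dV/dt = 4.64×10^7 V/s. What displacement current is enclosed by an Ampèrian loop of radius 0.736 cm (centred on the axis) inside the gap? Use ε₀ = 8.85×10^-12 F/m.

dE/dt = (dV/dt)/d = 2.332×10^10 V/(m·s); I_d = ε₀(πR²)(dE/dt) = (8.85×10^-12)(1.901×10^-3)(2.332×10^10) = 3.923×10^-4 A.
Through an area πr² the displacement current is I_d·(πr²/πR²) = I_d (r/R)² = 3.51×10^-5 A.

3.51×10^-5 A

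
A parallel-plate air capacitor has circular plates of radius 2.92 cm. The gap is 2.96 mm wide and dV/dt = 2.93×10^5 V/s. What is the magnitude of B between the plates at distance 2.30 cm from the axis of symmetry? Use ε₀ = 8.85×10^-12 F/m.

dE/dt = (dV/dt)/d = 9.899×10^7 V/(m·s); I_d = ε₀(πR²)(dE/dt) = (8.85×10^-12)(2.679×10^-3)(9.899×10^7) = 2.347×10^-6 A.
For r < R the Ampère–Maxwell law gives B(2πr) = μ₀ I_d (r²/R²), so B = μ₀ I_d r/(2πR²) = (4π×10^-7)(2.347×10^-6)(0.0230)/(2π·0.0292²) = 1.27×10^-11 T.

1.27×10^-11 T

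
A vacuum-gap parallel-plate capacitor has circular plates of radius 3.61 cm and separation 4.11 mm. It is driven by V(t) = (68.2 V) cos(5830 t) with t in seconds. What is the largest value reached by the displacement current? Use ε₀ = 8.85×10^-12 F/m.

(dE/dt)_max = V₀ω/d = 9.674×10^7 V/(m·s); ω = 5830 rad/s.
I_d,max = ε₀ A (dE/dt)_max = (8.85×10^-12)(4.094×10^-3)(9.674×10^7) = 3.51×10^-6 A.

3.51×10^-6 A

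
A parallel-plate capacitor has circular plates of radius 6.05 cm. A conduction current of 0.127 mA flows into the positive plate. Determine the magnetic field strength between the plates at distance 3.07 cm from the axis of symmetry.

By continuity the displacement current in the gap matches the conduction current: I_d = 1.27×10^-4 A.
An Ampèrian loop of radius r encloses a fraction (r/R)² of I_d. Then B·2πr = μ₀ I_d (r/R)², giving B = μ₀ I_d r/(2πR²) = 2.13×10^-10 T.

2.13×10^-10 T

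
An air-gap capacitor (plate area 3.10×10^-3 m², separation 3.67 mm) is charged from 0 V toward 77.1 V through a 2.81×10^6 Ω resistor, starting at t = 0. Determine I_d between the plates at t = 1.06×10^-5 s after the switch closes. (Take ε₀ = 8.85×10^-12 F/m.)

C = ε₀A/d = (8.85×10^-12)(3.10×10^-3)/(3.67×10^-3) = 7.475×10^-12 F and τ = RC = 2.100×10^-5 s. I_d in the gap equals the RC charging current.
I_d(t) = (V₀/R) e^(−t/τ) = 2.744×10^-5 · e^(−0.5048) = 1.66×10^-5 A.

1.66×10^-5 A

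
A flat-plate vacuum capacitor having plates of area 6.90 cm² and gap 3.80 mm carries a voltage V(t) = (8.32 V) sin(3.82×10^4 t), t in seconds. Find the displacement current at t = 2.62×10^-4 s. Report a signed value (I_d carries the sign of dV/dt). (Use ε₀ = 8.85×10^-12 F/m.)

-4.26×10^-7 A

dE/dt = (V₀ω/d)·cos(ωt) with ωt = 10.0084 rad: (8.32)(3.82×10^4)(-0.8345)/(3.80×10^-3) = -6.980×10^7 V/(m·s).
I_d = ε₀ A dE/dt = (8.85×10^-12)(6.90×10^-4)(-6.980×10^7) = -4.26×10^-7 A.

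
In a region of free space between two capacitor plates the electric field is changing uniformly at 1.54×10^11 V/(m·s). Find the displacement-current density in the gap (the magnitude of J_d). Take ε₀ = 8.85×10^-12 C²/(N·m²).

1.36 A/m²

J_d = ε₀ dE/dt = (8.85×10^-12)(1.54×10^11) = 1.36 A/m².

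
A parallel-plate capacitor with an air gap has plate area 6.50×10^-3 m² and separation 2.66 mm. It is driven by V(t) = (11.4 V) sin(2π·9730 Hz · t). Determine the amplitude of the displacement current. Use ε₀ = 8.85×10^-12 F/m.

(dE/dt)_max = V₀ω/d = 2.620×10^8 V/(m·s); ω = 2πf = 6.114×10^4 rad/s.
I_d,max = ε₀ A (dE/dt)_max = (8.85×10^-12)(6.50×10^-3)(2.620×10^8) = 1.51×10^-5 A.

1.51×10^-5 A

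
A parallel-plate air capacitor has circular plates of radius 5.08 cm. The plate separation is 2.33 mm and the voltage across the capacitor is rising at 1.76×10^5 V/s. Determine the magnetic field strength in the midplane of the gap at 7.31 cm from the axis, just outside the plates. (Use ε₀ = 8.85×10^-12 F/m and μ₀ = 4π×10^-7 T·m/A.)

1.48×10^-11 T

I_d = C dV/dt with C = ε₀πR²/d = 3.079×10^-11 F, so I_d = (3.079×10^-11)(1.76×10^5) = 5.419×10^-6 A.
Outside the plates the loop encloses all of I_d, so B·2πr = μ₀ I_d and B = 1.48×10^-11 T.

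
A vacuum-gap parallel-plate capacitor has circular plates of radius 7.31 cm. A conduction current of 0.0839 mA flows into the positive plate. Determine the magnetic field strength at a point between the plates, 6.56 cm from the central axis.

By continuity the displacement current in the gap matches the conduction current: I_d = 8.39×10^-5 A.
∮B·dl = μ₀ I_d,enc with I_d,enc = I_d r²/R² = 6.757×10^-5 A; so B = μ₀ I_d,enc/(2πr) = 2.06×10^-10 T.

2.06×10^-10 T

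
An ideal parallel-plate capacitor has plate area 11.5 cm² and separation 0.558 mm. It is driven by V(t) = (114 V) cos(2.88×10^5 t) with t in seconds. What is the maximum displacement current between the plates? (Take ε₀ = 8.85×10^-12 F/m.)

(dE/dt)_max = V₀ω/d = 5.884×10^10 V/(m·s); ω = 2.88×10^5 rad/s.
I_d,max = ε₀ A (dE/dt)_max = (8.85×10^-12)(1.15×10^-3)(5.884×10^10) = 5.99×10^-4 A.

5.99×10^-4 A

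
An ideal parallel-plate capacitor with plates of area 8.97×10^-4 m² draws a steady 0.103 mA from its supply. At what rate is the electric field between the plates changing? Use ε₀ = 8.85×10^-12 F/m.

1.30×10^10 V/(m·s)

By continuity, I_d in the gap equals the 0.103 mA flowing in the wire.
Inverting I_d = ε₀ A dE/dt gives dE/dt = 1.03×10^-4 / (8.85×10^-12 · 8.97×10^-4) = 1.30×10^10 V/(m·s).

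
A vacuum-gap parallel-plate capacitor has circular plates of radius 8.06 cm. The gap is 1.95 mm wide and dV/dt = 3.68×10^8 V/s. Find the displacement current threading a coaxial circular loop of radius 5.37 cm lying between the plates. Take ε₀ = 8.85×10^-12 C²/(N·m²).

0.0151 A

With E = V/d, dE/dt = 1.887×10^11 V/(m·s) and πR² = 0.02041 m², giving I_d = ε₀ πR² dE/dt = 0.03408 A.
Since J_d is uniform, the enclosed fraction is (r/R)² = 0.4439, giving I_d,enc = 0.0151 A.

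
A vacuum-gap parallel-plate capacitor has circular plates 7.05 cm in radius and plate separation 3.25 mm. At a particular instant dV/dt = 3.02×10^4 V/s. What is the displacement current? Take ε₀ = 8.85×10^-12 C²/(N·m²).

The field between the plates is E = V/d, so dE/dt = (3.02×10^4)/(3.25×10^-3 m) = 9.292×10^6 V/(m·s).
I_d = ε₀ A (dE/dt) = (8.85×10^-12)(0.01561)(9.292×10^6) = 1.28×10^-6 A.

1.28×10^-6 A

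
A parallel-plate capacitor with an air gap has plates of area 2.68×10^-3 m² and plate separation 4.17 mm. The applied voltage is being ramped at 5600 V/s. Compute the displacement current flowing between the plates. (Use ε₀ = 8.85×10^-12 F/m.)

3.19×10^-8 A

C = ε₀A/d = (8.85×10^-12)(2.68×10^-3)/(4.17×10^-3) = 5.688×10^-12 F.
I_d = C dV/dt = (5.688×10^-12)(5600) = 3.19×10^-8 A.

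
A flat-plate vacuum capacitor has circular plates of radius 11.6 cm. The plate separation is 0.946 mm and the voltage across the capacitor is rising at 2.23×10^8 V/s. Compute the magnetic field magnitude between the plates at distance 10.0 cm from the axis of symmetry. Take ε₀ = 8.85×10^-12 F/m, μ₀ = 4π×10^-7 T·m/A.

dE/dt = (dV/dt)/d = 2.357×10^11 V/(m·s); I_d = ε₀(πR²)(dE/dt) = (8.85×10^-12)(0.04227)(2.357×10^11) = 0.08817 A.
For r < R the Ampère–Maxwell law gives B(2πr) = μ₀ I_d (r²/R²), so B = μ₀ I_d r/(2πR²) = (4π×10^-7)(0.08817)(0.100)/(2π·0.116²) = 1.31×10^-7 T.

1.31×10^-7 T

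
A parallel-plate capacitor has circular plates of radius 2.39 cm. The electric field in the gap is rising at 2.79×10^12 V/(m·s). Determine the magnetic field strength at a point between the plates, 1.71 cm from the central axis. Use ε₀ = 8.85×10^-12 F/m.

Through the whole plate area (πR² = 1.795×10^-3 m²), I_d = ε₀ πR² dE/dt = 0.04432 A.
For r < R the Ampère–Maxwell law gives B(2πr) = μ₀ I_d (r²/R²), so B = μ₀ I_d r/(2πR²) = (4π×10^-7)(0.04432)(0.0171)/(2π·0.0239²) = 2.65×10^-7 T.

2.65×10^-7 T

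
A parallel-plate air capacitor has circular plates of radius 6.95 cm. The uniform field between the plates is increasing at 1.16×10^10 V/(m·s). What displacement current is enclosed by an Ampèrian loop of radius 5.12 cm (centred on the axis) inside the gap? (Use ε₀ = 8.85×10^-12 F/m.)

8.45×10^-4 A

Total displacement current: I_d = ε₀(πR²)(dE/dt) = (8.85×10^-12)(0.01517)(1.16×10^10) = 1.557×10^-3 A.
Through an area πr² the displacement current is I_d·(πr²/πR²) = I_d (r/R)² = 8.45×10^-4 A.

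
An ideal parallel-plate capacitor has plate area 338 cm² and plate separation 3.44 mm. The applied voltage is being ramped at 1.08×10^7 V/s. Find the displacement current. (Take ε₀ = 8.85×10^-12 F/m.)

9.39×10^-4 A

E = V/d so dE/dt = (dV/dt)/d = 3.140×10^9 V/(m·s), and I_d = ε₀ A dE/dt = (8.85×10^-12)(0.0338)(3.140×10^9) = 9.39×10^-4 A.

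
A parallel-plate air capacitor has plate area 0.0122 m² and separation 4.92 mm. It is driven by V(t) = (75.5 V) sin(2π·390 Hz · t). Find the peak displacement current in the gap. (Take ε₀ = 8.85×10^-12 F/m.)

(dE/dt)_max = V₀ω/d = 3.760×10^7 V/(m·s); ω = 2πf = 2450 rad/s.
I_d,max = ε₀ A (dE/dt)_max = (8.85×10^-12)(0.0122)(3.760×10^7) = 4.06×10^-6 A.

4.06×10^-6 A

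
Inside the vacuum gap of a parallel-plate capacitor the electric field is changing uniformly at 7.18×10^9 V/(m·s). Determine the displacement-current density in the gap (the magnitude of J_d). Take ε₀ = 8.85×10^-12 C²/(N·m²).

0.0635 A/m²

The displacement-current density is ε₀ ∂E/∂t = (8.85×10^-12)(7.18×10^9) = 0.0635 A/m².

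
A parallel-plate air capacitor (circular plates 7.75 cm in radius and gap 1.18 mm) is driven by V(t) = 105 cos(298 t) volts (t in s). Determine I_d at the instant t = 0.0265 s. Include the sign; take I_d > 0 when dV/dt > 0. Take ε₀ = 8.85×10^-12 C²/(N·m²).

dE/dt = (V₀ω/d)·−sin(ωt) with ωt = 7.897 rad: (105)(298)(-0.9991)/(1.18×10^-3) = -2.649×10^7 V/(m·s).
I_d = ε₀ A dE/dt = (8.85×10^-12)(0.01887)(-2.649×10^7) = -4.42×10^-6 A.

-4.42×10^-6 A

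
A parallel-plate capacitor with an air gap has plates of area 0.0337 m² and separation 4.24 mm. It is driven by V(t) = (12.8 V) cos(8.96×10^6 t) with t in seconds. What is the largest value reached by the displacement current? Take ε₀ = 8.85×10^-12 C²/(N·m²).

8.07×10^-3 A

(dE/dt)_max = V₀ω/d = 2.705×10^10 V/(m·s); ω = 8.96×10^6 rad/s.
I_d,max = ε₀ A (dE/dt)_max = (8.85×10^-12)(0.0337)(2.705×10^10) = 8.07×10^-3 A.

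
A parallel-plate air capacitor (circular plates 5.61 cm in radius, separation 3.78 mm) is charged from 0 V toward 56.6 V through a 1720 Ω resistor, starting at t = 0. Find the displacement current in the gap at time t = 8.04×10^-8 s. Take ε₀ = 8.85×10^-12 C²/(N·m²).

4.37×10^-3 A

With C = ε₀A/d = (8.85×10^-12)(9.887×10^-3)/(3.78×10^-3) = 2.315×10^-11 F, the time constant is τ = RC = 3.982×10^-8 s, so t/τ = 2.019 and e^(−t/τ) = 0.1328.
I_d = I_cond = (V₀/R) e^(−t/τ) = (0.03291)(0.1328) = 4.37×10^-3 A.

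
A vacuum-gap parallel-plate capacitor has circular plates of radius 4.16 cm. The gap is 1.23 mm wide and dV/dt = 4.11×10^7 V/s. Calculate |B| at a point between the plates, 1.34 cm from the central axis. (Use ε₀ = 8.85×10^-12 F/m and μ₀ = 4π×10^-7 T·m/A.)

I_d = C dV/dt with C = ε₀πR²/d = 3.912×10^-11 F, so I_d = (3.912×10^-11)(4.11×10^7) = 1.608×10^-3 A.
∮B·dl = μ₀ I_d,enc with I_d,enc = I_d r²/R² = 1.668×10^-4 A; so B = μ₀ I_d,enc/(2πr) = 2.49×10^-9 T.

2.49×10^-9 T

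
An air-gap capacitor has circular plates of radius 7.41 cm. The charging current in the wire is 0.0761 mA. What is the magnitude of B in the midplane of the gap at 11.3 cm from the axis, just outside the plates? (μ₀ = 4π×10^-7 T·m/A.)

Between the plates the displacement current equals the wire current: I_d = 0.0761 mA = 7.61×10^-5 A.
For r ≥ R the full I_d is enclosed: B = μ₀ I_d/(2πr) = (4π×10^-7)(7.61×10^-5)/(2π·0.113) = 1.35×10^-10 T.

1.35×10^-10 T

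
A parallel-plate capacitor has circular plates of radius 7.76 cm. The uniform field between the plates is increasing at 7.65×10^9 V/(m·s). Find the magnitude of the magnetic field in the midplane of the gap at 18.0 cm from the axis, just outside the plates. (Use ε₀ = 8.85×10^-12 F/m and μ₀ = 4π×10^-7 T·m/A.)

1.42×10^-9 T

Total displacement current: I_d = ε₀(πR²)(dE/dt) = (8.85×10^-12)(0.01892)(7.65×10^9) = 1.281×10^-3 A.
With r > R the enclosed displacement current is the full I_d; B = μ₀ I_d / (2πr) = 1.42×10^-9 T.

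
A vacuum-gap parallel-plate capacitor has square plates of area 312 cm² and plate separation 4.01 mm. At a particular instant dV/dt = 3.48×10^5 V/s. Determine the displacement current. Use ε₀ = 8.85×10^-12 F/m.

2.40×10^-5 A

E = V/d so dE/dt = (dV/dt)/d = 8.678×10^7 V/(m·s), and I_d = ε₀ A dE/dt = (8.85×10^-12)(0.0312)(8.678×10^7) = 2.40×10^-5 A.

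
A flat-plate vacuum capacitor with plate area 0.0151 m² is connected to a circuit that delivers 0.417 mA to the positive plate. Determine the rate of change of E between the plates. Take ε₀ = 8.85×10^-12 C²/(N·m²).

3.12×10^9 V/(m·s)

Charge continuity gives I_d = I = 4.17×10^-4 A between the plates.
Then dE/dt = I_d/(ε₀A) = 3.12×10^9 V/(m·s).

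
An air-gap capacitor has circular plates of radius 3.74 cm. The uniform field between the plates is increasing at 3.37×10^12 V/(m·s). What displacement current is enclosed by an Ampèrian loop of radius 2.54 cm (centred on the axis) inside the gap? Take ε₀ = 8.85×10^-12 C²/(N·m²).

0.0604 A

I_d = ε₀ dΦ_E/dt = ε₀ πR² (dE/dt) = (8.85×10^-12)(4.394×10^-3)(3.37×10^12) = 0.1310 A through the full plate area.
The field is uniform, so I_d,enc = I_d (r/R)² = (0.1310)(2.54/3.74)² = 0.0604 A.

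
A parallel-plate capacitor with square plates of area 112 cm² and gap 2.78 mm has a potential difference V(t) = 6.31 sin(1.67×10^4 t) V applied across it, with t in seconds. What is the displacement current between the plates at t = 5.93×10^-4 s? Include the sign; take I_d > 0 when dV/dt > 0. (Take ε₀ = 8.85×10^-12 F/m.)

-3.34×10^-6 A

dE/dt = (V₀ω/d)·cos(ωt) with ωt = 9.9031 rad: (6.31)(1.67×10^4)(-0.8878)/(2.78×10^-3) = -3.365×10^7 V/(m·s).
I_d = ε₀ A dE/dt = (8.85×10^-12)(0.0112)(-3.365×10^7) = -3.34×10^-6 A.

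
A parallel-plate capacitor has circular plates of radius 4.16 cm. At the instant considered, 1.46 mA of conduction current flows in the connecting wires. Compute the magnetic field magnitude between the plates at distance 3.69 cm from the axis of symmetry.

Between the plates the displacement current equals the wire current: I_d = 1.46 mA = 1.46×10^-3 A.
An Ampèrian loop of radius r encloses a fraction (r/R)² of I_d. Then B·2πr = μ₀ I_d (r/R)², giving B = μ₀ I_d r/(2πR²) = 6.23×10^-9 T.

6.23×10^-9 T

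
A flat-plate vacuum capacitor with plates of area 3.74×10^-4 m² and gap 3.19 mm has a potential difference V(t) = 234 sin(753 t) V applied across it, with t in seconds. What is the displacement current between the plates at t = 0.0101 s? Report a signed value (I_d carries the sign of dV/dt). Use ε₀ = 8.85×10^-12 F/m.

4.50×10^-8 A

C = ε₀A/d = (8.85×10^-12)(3.74×10^-4)/(3.19×10^-3) = 1.038×10^-12 F. dV/dt = V₀ω·cos(ωt); at ωt = 7.6053 rad this factor is 0.2461.
I_d = C dV/dt = (1.038×10^-12)(234)(753)(0.2461) = 4.50×10^-8 A.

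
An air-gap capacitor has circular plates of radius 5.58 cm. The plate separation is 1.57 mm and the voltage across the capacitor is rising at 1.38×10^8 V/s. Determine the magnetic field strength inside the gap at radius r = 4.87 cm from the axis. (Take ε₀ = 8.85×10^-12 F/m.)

With E = V/d, dE/dt = 8.790×10^10 V/(m·s) and πR² = 9.782×10^-3 m², giving I_d = ε₀ πR² dE/dt = 7.610×10^-3 A.
An Ampèrian loop of radius r encloses a fraction (r/R)² of I_d. Then B·2πr = μ₀ I_d (r/R)², giving B = μ₀ I_d r/(2πR²) = 2.38×10^-8 T.

2.38×10^-8 T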